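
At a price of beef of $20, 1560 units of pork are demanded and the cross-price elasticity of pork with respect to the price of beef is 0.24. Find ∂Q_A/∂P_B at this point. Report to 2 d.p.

ε = (∂Q_A/∂P_B)·(P_B/Q_A) ⇒ ∂Q_A/∂P_B = ε·Q_A/P_B = 0.24 × 1560/20 ≈ 18.72.

18.72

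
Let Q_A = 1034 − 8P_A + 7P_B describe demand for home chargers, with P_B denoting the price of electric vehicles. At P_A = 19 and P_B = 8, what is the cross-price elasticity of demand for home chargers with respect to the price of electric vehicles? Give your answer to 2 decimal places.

At P_A = 19 and P_B = 8: Q_A = 938.
∂Q_A/∂P_B = 7.
ε = (∂Q_A/∂P_B)(P_B/Q_A) = 7 × (8/938) ≈ 0.06.

0.06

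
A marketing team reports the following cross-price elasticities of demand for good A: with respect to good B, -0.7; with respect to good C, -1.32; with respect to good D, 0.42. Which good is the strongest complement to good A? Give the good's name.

Complements have ε < 0. The most negative value is -1.32 (good C).

good C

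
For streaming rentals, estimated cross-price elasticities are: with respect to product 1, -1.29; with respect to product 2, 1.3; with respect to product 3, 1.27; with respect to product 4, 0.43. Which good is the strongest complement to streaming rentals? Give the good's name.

Complements have ε < 0. The most negative value is -1.29 (product 1).

product 1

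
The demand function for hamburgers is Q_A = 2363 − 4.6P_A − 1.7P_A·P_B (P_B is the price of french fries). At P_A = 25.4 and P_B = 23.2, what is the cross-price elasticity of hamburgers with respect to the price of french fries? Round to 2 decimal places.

At P_A = 25.4 and P_B = 23.2: Q_A = 1244.384.
∂Q_A/∂P_B = -1.7P_A = -1.7(25.4) = -43.1800.
ε = (∂Q_A/∂P_B)(P_B/Q_A) = -43.1800 × (23.2/1244.384) ≈ -0.81.

-0.81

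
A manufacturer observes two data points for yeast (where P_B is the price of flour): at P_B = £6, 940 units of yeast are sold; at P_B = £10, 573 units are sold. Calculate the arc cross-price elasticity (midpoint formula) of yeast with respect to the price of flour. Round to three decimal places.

-0.970

ΔQ_A = 573 − 940 = -367; ΔP_B = 10 − 6 = 4.
Midpoints: Q̄_A = 756.5, P̄_B = 8.00.
ε = (ΔQ_A/Q̄_A)/(ΔP_B/P̄_B) = (-367/756.5)/(4/8.00) ≈ -0.970.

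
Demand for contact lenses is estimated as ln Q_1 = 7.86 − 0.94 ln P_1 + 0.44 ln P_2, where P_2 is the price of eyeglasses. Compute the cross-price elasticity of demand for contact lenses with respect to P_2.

In a log-linear (constant-elasticity) demand function, the coefficient on ln P_2 is the cross-price elasticity.
ε = 0.44. Positive, so contact lenses and eyeglasses are substitutes.

0.44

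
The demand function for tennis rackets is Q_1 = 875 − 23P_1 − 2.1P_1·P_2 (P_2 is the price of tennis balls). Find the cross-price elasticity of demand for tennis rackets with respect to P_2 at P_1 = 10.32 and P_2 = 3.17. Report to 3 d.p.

At P_1 = 10.32 and P_2 = 3.17: Q_1 = 568.940.
∂Q_1/∂P_2 = -2.1P_1 = -2.1(10.32) = -21.6720.
ε = (∂Q_1/∂P_2)(P_2/Q_1) = -21.6720 × (3.17/568.940) ≈ -0.121.

-0.121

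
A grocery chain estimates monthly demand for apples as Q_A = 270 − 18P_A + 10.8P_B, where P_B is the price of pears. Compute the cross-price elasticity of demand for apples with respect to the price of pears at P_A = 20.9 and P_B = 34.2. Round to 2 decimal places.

1.40

At P_A = 20.9 and P_B = 34.2: Q_A = 263.16.
∂Q_A/∂P_B = 10.8.
ε = (∂Q_A/∂P_B)(P_B/Q_A) = 10.8 × (34.2/263.16) ≈ 1.40.
Since ε > 0, apples and pears are substitutes.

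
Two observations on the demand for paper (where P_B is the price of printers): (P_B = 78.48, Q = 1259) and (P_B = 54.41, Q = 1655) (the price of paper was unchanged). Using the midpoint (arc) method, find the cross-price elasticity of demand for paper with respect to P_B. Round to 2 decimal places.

-0.75

ΔQ_A = 1655 − 1259 = 396; ΔP_B = 54.41 − 78.48 = -24.07.
Midpoints: Q̄_A = 1457.0, P̄_B = 66.44.
ε = (ΔQ_A/Q̄_A)/(ΔP_B/P̄_B) = (396/1457.0)/(-24.07/66.44) ≈ -0.75.
ε < 0: paper and printers are complements.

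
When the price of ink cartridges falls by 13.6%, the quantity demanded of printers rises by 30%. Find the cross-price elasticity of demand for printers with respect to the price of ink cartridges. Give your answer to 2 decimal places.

ε = (%ΔQ of printers) / (%ΔP of ink cartridges) = (30%) / (-13.6%) ≈ -2.21.
Negative cross-price elasticity: complements.

-2.21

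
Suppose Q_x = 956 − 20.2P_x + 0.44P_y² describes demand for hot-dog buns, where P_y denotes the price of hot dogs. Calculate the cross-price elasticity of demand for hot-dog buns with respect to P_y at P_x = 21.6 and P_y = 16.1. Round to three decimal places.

At P_x = 21.6 and P_y = 16.1: Q_x = 633.732.
∂Q_x/∂P_y = 0.88P_y = 0.88(16.1) = 14.1680.
ε = (∂Q_x/∂P_y)(P_y/Q_x) = 14.1680 × (16.1/633.732) ≈ 0.360.

0.360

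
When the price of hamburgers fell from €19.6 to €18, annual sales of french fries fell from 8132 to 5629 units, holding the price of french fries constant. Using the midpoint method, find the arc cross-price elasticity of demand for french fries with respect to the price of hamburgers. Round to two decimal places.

4.27

ΔQ_A = 5629 − 8132 = -2503; ΔP_B = 18 − 19.6 = -1.6.
Midpoints: Q̄_A = 6880.5, P̄_B = 18.80.
ε = (ΔQ_A/Q̄_A)/(ΔP_B/P̄_B) = (-2503/6880.5)/(-1.6/18.80) ≈ 4.27.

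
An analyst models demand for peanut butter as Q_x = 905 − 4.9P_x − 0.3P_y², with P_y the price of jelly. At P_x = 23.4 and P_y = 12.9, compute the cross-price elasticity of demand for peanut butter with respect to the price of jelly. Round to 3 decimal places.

-0.135

At P_x = 23.4 and P_y = 12.9: Q_x = 740.417.
∂Q_x/∂P_y = -0.6P_y = -0.6(12.9) = -7.7400.
ε = (∂Q_x/∂P_y)(P_y/Q_x) = -7.7400 × (12.9/740.417) ≈ -0.135.
ε < 0: complements.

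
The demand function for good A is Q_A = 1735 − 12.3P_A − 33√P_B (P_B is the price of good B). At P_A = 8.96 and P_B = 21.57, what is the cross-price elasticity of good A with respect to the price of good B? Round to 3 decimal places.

At P_A = 8.96 and P_B = 21.57: Q_A = 1471.528.
∂Q_A/∂P_B = -33/(2√P_B) = -33/(2√21.57) = -3.5527.
ε = (∂Q_A/∂P_B)(P_B/Q_A) = -3.5527 × (21.57/1471.528) ≈ -0.052.
ε < 0: complements.

-0.052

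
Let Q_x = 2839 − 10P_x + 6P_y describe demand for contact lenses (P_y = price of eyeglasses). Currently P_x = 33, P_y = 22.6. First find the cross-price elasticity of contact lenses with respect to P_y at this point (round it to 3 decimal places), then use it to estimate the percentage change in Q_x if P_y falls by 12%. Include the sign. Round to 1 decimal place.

-0.6%

At P_x = 33, P_y = 22.6: Q_x = 2644.6.
∂Q_x/∂P_y = 6.
ε = (∂Q_x/∂P_y)(P_y/Q_x) = 6.0000 × 22.6/2644.6 ≈ 0.051.
%ΔQ_x ≈ ε × %ΔP_y = 0.051 × (-12%) = -0.6%.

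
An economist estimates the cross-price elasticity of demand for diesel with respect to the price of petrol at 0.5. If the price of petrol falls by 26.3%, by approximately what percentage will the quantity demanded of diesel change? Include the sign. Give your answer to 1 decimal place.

%ΔQ ≈ ε × %ΔP of petrol = 0.5 × (-26.3%) = -13.2%.

-13.2%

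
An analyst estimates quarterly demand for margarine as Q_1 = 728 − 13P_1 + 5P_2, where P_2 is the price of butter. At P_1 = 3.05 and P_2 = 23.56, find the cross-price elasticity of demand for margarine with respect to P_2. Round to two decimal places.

0.15

At P_1 = 3.05 and P_2 = 23.56: Q_1 = 806.15.
∂Q_1/∂P_2 = 5.
ε = (∂Q_1/∂P_2)(P_2/Q_1) = 5 × (23.56/806.15) ≈ 0.15.
Since ε > 0, margarine and butter are substitutes.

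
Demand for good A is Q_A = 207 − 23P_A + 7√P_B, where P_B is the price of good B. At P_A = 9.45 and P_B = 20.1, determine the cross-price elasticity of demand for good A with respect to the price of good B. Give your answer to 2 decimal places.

At P_A = 9.45 and P_B = 20.1: Q_A = 21.033.
∂Q_A/∂P_B = 7/(2√P_B) = 7/(2√20.1) = 0.7807.
ε = (∂Q_A/∂P_B)(P_B/Q_A) = 0.7807 × (20.1/21.033) ≈ 0.75.

0.75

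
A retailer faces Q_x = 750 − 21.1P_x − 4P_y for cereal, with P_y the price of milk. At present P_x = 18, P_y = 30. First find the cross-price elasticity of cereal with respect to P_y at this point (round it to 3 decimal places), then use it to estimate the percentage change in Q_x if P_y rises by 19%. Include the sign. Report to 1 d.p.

At P_x = 18, P_y = 30: Q_x = 250.2.
∂Q_x/∂P_y = -4.
ε = (∂Q_x/∂P_y)(P_y/Q_x) = -4.0000 × 30/250.2 ≈ -0.480.
%ΔQ_x ≈ ε × %ΔP_y = -0.480 × (19%) = -9.1%.

-9.1%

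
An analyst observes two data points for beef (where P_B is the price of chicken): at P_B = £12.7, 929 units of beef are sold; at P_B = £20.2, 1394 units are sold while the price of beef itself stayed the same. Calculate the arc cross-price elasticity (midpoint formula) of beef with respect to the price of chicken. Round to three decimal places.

ΔQ_A = 1394 − 929 = 465; ΔP_B = 20.2 − 12.7 = 7.5.
Midpoints: Q̄_A = 1161.5, P̄_B = 16.45.
ε = (ΔQ_A/Q̄_A)/(ΔP_B/P̄_B) = (465/1161.5)/(7.5/16.45) ≈ 0.878.
ε > 0: beef and chicken are substitutes.

0.878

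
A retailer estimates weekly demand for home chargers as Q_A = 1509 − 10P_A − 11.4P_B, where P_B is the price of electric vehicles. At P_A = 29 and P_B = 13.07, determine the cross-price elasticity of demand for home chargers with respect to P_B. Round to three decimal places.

At P_A = 29 and P_B = 13.07: Q_A = 1070.002.
∂Q_A/∂P_B = -11.4.
ε = (∂Q_A/∂P_B)(P_B/Q_A) = -11.4 × (13.07/1070.002) ≈ -0.139.

-0.139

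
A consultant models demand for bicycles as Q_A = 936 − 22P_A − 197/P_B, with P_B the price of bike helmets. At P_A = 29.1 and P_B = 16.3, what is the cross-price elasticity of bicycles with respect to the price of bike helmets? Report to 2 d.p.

0.04

At P_A = 29.1 and P_B = 16.3: Q_A = 283.714.
∂Q_A/∂P_B = 197/P_B² = 0.7415.
ε = (∂Q_A/∂P_B)(P_B/Q_A) = 0.7415 × (16.3/283.714) ≈ 0.04.
ε > 0: substitutes.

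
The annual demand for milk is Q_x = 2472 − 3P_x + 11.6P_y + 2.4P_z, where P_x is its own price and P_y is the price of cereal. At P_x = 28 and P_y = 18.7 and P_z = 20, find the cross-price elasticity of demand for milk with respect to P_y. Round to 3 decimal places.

At P_x = 28 and P_y = 18.7 and P_z = 20: Q_x = 2652.92.
∂Q_x/∂P_y = 11.6.
ε = (∂Q_x/∂P_y)(P_y/Q_x) = 11.6 × (18.7/2652.92) ≈ 0.082.

0.082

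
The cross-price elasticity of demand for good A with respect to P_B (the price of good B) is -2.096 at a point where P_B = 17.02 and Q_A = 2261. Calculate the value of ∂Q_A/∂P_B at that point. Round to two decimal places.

ε = (∂Q_A/∂P_B)·(P_B/Q_A) ⇒ ∂Q_A/∂P_B = ε·Q_A/P_B = -2.096 × 2261/17.02 ≈ -278.44.

-278.44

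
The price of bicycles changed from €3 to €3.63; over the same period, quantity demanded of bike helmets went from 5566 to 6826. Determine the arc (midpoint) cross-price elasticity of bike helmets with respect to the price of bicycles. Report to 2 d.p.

1.07

ΔQ_A = 6826 − 5566 = 1260; ΔP_B = 3.63 − 3 = 0.63.
Midpoints: Q̄_A = 6196.0, P̄_B = 3.31.
ε = (ΔQ_A/Q̄_A)/(ΔP_B/P̄_B) = (1260/6196.0)/(0.63/3.31) ≈ 1.07.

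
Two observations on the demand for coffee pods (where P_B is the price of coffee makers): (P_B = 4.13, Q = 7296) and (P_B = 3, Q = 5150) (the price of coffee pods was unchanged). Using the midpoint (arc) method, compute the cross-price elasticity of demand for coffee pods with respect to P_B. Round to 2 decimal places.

1.09

ΔQ_A = 5150 − 7296 = -2146; ΔP_B = 3 − 4.13 = -1.13.
Midpoints: Q̄_A = 6223.0, P̄_B = 3.56.
ε = (ΔQ_A/Q̄_A)/(ΔP_B/P̄_B) = (-2146/6223.0)/(-1.13/3.56) ≈ 1.09.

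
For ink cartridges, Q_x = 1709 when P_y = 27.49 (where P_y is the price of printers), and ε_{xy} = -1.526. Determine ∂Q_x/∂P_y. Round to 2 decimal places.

-94.87

ε = (∂Q_x/∂P_y)·(P_y/Q_x) ⇒ ∂Q_x/∂P_y = ε·Q_x/P_y = -1.526 × 1709/27.49 ≈ -94.87.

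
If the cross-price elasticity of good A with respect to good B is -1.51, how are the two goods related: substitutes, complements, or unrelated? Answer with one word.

complements

ε = -1.51 < 0, so a higher price of good B lowers demand for good A: complements.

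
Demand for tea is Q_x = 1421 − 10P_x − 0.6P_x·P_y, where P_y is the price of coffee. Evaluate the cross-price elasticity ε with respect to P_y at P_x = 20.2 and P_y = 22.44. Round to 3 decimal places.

At P_x = 20.2 and P_y = 22.44: Q_x = 947.027.
∂Q_x/∂P_y = -0.6P_x = -0.6(20.2) = -12.1200.
ε = (∂Q_x/∂P_y)(P_y/Q_x) = -12.1200 × (22.44/947.027) ≈ -0.287.
ε < 0: complements.

-0.287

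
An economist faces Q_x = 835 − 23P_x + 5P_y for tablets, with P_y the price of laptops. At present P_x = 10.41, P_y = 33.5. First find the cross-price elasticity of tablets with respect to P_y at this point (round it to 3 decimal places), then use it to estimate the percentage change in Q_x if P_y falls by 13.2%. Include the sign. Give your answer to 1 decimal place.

At P_x = 10.41, P_y = 33.5: Q_x = 763.07.
∂Q_x/∂P_y = 5.
ε = (∂Q_x/∂P_y)(P_y/Q_x) = 5.0000 × 33.5/763.07 ≈ 0.220.
%ΔQ_x ≈ ε × %ΔP_y = 0.220 × (-13.2%) = -2.9%.

-2.9%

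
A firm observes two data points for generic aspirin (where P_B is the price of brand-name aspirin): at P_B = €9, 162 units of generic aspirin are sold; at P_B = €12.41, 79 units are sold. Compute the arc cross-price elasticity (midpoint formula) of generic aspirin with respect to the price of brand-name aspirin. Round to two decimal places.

ΔQ_A = 79 − 162 = -83; ΔP_B = 12.41 − 9 = 3.41.
Midpoints: Q̄_A = 120.5, P̄_B = 10.71.
ε = (ΔQ_A/Q̄_A)/(ΔP_B/P̄_B) = (-83/120.5)/(3.41/10.71) ≈ -2.16.

-2.16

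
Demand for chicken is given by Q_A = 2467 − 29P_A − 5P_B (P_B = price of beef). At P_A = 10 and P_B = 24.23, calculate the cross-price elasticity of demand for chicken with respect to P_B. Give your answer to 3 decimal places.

-0.059

At P_A = 10 and P_B = 24.23: Q_A = 2055.85.
∂Q_A/∂P_B = -5.
ε = (∂Q_A/∂P_B)(P_B/Q_A) = -5 × (24.23/2055.85) ≈ -0.059.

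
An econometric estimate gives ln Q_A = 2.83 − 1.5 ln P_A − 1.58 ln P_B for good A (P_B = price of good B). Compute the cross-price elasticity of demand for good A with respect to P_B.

In a log-linear (constant-elasticity) demand function, the coefficient on ln P_B is the cross-price elasticity.
ε = -1.58. Negative, so good A and good B are complements.

-1.58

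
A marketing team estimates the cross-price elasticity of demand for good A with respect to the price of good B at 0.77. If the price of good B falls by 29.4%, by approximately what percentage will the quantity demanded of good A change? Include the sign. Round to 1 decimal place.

-22.6%

%ΔQ ≈ ε × %ΔP of good B = 0.77 × (-29.4%) = -22.6%.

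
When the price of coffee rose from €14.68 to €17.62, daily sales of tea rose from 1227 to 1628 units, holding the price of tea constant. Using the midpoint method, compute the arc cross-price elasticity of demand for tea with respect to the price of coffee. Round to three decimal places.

ΔQ_A = 1628 − 1227 = 401; ΔP_B = 17.62 − 14.68 = 2.94.
Midpoints: Q̄_A = 1427.5, P̄_B = 16.15.
ε = (ΔQ_A/Q̄_A)/(ΔP_B/P̄_B) = (401/1427.5)/(2.94/16.15) ≈ 1.543.

1.543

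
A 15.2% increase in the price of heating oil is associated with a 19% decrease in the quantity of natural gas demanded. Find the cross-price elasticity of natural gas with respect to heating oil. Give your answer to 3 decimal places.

-1.250

ε = (%ΔQ of natural gas) / (%ΔP of heating oil) = (-19%) / (15.2%) ≈ -1.250.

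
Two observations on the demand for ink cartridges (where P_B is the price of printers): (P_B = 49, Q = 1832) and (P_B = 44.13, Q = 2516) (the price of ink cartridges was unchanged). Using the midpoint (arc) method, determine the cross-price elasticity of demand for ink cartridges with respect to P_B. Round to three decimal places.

ΔQ_A = 2516 − 1832 = 684; ΔP_B = 44.13 − 49 = -4.87.
Midpoints: Q̄_A = 2174.0, P̄_B = 46.56.
ε = (ΔQ_A/Q̄_A)/(ΔP_B/P̄_B) = (684/2174.0)/(-4.87/46.56) ≈ -3.008.

-3.008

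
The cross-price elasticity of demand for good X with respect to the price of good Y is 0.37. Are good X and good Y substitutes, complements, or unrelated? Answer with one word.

substitutes

ε = 0.37 > 0, so a higher price of good Y raises demand for good X: substitutes.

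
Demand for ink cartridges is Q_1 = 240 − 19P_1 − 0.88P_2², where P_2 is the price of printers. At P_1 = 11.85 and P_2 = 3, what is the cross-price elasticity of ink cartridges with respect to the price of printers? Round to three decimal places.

At P_1 = 11.85 and P_2 = 3: Q_1 = 6.93.
∂Q_1/∂P_2 = -1.76P_2 = -1.76(3) = -5.2800.
ε = (∂Q_1/∂P_2)(P_2/Q_1) = -5.2800 × (3/6.93) ≈ -2.286.

-2.286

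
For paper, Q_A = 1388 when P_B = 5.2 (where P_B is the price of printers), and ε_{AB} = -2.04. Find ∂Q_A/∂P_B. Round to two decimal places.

ε = (∂Q_A/∂P_B)·(P_B/Q_A) ⇒ ∂Q_A/∂P_B = ε·Q_A/P_B = -2.04 × 1388/5.2 ≈ -544.52.

-544.52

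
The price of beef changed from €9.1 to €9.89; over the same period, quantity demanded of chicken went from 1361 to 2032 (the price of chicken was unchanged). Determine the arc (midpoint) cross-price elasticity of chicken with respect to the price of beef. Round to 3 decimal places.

ΔQ_A = 2032 − 1361 = 671; ΔP_B = 9.89 − 9.1 = 0.79.
Midpoints: Q̄_A = 1696.5, P̄_B = 9.50.
ε = (ΔQ_A/Q̄_A)/(ΔP_B/P̄_B) = (671/1696.5)/(0.79/9.50) ≈ 4.754.

4.754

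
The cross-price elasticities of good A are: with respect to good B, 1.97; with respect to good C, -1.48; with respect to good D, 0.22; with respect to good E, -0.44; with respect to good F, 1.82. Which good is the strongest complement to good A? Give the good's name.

good C

Complements have ε < 0. The most negative value is -1.48 (good C).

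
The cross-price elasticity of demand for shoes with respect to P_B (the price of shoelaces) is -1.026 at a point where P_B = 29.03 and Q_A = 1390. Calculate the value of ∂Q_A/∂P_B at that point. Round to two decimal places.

-49.13

ε = (∂Q_A/∂P_B)·(P_B/Q_A) ⇒ ∂Q_A/∂P_B = ε·Q_A/P_B = -1.026 × 1390/29.03 ≈ -49.13.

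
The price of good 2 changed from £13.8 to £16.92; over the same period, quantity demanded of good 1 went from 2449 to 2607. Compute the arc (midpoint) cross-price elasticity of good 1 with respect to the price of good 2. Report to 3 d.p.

0.308

ΔQ_1 = 2607 − 2449 = 158; ΔP_2 = 16.92 − 13.8 = 3.12.
Midpoints: Q̄_1 = 2528.0, P̄_2 = 15.36.
ε = (ΔQ_1/Q̄_1)/(ΔP_2/P̄_2) = (158/2528.0)/(3.12/15.36) ≈ 0.308.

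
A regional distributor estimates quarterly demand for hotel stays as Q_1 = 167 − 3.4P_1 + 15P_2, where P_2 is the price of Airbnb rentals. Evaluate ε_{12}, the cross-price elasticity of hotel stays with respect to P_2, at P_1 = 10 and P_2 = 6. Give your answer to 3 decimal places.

At P_1 = 10 and P_2 = 6: Q_1 = 223.
∂Q_1/∂P_2 = 15.
ε = (∂Q_1/∂P_2)(P_2/Q_1) = 15 × (6/223) ≈ 0.404.
Since ε > 0, hotel stays and Airbnb rentals are substitutes.

0.404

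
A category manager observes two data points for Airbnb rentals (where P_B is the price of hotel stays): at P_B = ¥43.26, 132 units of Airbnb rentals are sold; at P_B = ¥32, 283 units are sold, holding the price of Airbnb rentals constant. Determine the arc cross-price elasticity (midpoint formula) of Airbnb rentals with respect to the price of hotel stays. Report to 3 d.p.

ΔQ_A = 283 − 132 = 151; ΔP_B = 32 − 43.26 = -11.26.
Midpoints: Q̄_A = 207.5, P̄_B = 37.63.
ε = (ΔQ_A/Q̄_A)/(ΔP_B/P̄_B) = (151/207.5)/(-11.26/37.63) ≈ -2.432.
ε < 0: Airbnb rentals and hotel stays are complements.

-2.432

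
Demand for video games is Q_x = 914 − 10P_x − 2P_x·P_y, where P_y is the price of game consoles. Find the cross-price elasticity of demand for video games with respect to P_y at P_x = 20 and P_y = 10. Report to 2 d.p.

At P_x = 20 and P_y = 10: Q_x = 314.
∂Q_x/∂P_y = -2P_x = -2(20) = -40.0000.
ε = (∂Q_x/∂P_y)(P_y/Q_x) = -40.0000 × (10/314) ≈ -1.27.
ε < 0: complements.

-1.27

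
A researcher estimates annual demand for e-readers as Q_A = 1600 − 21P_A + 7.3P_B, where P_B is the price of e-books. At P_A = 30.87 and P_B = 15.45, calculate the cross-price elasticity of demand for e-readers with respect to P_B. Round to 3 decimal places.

0.106

At P_A = 30.87 and P_B = 15.45: Q_A = 1064.515.
∂Q_A/∂P_B = 7.3.
ε = (∂Q_A/∂P_B)(P_B/Q_A) = 7.3 × (15.45/1064.515) ≈ 0.106.
Since ε > 0, e-readers and e-books are substitutes.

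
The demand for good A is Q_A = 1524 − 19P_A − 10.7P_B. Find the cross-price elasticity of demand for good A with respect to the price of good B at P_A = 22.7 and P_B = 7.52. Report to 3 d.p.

At P_A = 22.7 and P_B = 7.52: Q_A = 1012.236.
∂Q_A/∂P_B = -10.7.
ε = (∂Q_A/∂P_B)(P_B/Q_A) = -10.7 × (7.52/1012.236) ≈ -0.079.
Since ε < 0, good A and good B are complements.

-0.079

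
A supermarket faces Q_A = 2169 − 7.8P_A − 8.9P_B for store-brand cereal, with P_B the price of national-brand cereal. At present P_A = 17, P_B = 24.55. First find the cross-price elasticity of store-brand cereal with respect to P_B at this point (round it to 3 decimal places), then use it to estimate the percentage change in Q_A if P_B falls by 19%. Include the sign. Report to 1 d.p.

At P_A = 17, P_B = 24.55: Q_A = 1817.905.
∂Q_A/∂P_B = -8.9.
ε = (∂Q_A/∂P_B)(P_B/Q_A) = -8.9000 × 24.55/1817.905 ≈ -0.120.
%ΔQ_A ≈ ε × %ΔP_B = -0.120 × (-19%) = 2.3%.

2.3%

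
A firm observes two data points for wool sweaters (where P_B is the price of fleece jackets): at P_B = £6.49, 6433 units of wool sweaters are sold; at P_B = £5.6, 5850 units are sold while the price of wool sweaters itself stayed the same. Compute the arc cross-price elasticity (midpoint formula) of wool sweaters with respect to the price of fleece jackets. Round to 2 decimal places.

0.64

ΔQ_A = 5850 − 6433 = -583; ΔP_B = 5.6 − 6.49 = -0.89.
Midpoints: Q̄_A = 6141.5, P̄_B = 6.04.
ε = (ΔQ_A/Q̄_A)/(ΔP_B/P̄_B) = (-583/6141.5)/(-0.89/6.04) ≈ 0.64.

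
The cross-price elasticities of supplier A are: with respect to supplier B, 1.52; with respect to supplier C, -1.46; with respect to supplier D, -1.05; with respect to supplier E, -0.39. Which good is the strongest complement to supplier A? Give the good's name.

supplier C

Complements have ε < 0. The most negative value is -1.46 (supplier C).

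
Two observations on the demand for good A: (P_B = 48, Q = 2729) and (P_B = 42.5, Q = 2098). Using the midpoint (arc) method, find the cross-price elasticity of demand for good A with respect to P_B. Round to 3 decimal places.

ΔQ_A = 2098 − 2729 = -631; ΔP_B = 42.5 − 48 = -5.5.
Midpoints: Q̄_A = 2413.5, P̄_B = 45.25.
ε = (ΔQ_A/Q̄_A)/(ΔP_B/P̄_B) = (-631/2413.5)/(-5.5/45.25) ≈ 2.151.

2.151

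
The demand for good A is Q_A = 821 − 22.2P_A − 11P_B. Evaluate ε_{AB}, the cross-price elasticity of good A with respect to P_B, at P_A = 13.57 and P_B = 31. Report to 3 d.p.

At P_A = 13.57 and P_B = 31: Q_A = 178.746.
∂Q_A/∂P_B = -11.
ε = (∂Q_A/∂P_B)(P_B/Q_A) = -11 × (31/178.746) ≈ -1.908.

-1.908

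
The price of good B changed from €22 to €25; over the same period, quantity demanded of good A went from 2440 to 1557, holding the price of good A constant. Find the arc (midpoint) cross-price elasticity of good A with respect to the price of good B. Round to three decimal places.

ΔQ_A = 1557 − 2440 = -883; ΔP_B = 25 − 22 = 3.
Midpoints: Q̄_A = 1998.5, P̄_B = 23.50.
ε = (ΔQ_A/Q̄_A)/(ΔP_B/P̄_B) = (-883/1998.5)/(3/23.50) ≈ -3.461.

-3.461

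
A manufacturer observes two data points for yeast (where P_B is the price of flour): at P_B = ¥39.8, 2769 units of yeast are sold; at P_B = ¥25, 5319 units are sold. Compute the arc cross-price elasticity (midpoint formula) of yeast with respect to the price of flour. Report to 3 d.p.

ΔQ_A = 5319 − 2769 = 2550; ΔP_B = 25 − 39.8 = -14.8.
Midpoints: Q̄_A = 4044.0, P̄_B = 32.40.
ε = (ΔQ_A/Q̄_A)/(ΔP_B/P̄_B) = (2550/4044.0)/(-14.8/32.40) ≈ -1.380.

-1.380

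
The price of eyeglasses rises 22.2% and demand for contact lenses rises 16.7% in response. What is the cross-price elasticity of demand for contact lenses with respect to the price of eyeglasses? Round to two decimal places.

ε = (%ΔQ of contact lenses) / (%ΔP of eyeglasses) = (16.7%) / (22.2%) ≈ 0.75.
Positive cross-price elasticity: substitutes.

0.75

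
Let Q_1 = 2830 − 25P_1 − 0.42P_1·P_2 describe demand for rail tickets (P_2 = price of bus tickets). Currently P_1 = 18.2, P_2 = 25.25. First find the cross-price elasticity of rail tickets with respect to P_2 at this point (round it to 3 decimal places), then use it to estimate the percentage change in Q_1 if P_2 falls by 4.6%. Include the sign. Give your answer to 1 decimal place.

0.4%

At P_1 = 18.2, P_2 = 25.25: Q_1 = 2181.989.
∂Q_1/∂P_2 = -0.42P_1 = -7.6440.
ε = (∂Q_1/∂P_2)(P_2/Q_1) = -7.6440 × 25.25/2181.989 ≈ -0.088.
%ΔQ_1 ≈ ε × %ΔP_2 = -0.088 × (-4.6%) = 0.4%.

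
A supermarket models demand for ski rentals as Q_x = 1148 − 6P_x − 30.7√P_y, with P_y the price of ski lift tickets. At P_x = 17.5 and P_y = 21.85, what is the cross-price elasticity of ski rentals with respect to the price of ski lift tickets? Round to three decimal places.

At P_x = 17.5 and P_y = 21.85: Q_x = 899.496.
∂Q_x/∂P_y = -30.7/(2√P_y) = -30.7/(2√21.85) = -3.2838.
ε = (∂Q_x/∂P_y)(P_y/Q_x) = -3.2838 × (21.85/899.496) ≈ -0.080.

-0.080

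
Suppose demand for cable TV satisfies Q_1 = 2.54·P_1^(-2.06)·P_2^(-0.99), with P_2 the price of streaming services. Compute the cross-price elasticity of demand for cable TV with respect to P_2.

In a log-linear (constant-elasticity) demand function, the coefficient on the exponent of P_2 is the cross-price elasticity.
ε = -0.99. Negative, so cable TV and streaming services are complements.

-0.99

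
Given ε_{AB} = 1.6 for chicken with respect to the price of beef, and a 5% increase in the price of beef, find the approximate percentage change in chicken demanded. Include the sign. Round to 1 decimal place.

%ΔQ ≈ ε × %ΔP of beef = 1.6 × (5%) = 8.0%.
Demand for chicken rises by about 8.0%.

8.0%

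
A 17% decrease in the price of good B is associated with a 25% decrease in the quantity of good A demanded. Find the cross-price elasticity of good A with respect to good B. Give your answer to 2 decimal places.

ε = (%ΔQ of good A) / (%ΔP of good B) = (-25%) / (-17%) ≈ 1.47.
Positive cross-price elasticity: substitutes.

1.47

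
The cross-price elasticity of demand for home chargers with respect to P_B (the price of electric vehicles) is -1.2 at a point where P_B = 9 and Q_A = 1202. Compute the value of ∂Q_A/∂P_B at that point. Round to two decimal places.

-160.27

ε = (∂Q_A/∂P_B)·(P_B/Q_A) ⇒ ∂Q_A/∂P_B = ε·Q_A/P_B = -1.2 × 1202/9 ≈ -160.27.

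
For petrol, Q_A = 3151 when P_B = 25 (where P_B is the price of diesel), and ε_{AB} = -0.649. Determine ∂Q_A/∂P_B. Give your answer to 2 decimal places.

-81.80

ε = (∂Q_A/∂P_B)·(P_B/Q_A) ⇒ ∂Q_A/∂P_B = ε·Q_A/P_B = -0.649 × 3151/25 ≈ -81.80.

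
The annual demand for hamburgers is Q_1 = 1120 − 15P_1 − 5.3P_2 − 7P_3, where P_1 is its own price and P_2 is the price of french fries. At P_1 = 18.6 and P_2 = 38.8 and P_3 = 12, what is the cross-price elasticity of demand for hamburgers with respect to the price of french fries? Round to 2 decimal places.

At P_1 = 18.6 and P_2 = 38.8 and P_3 = 12: Q_1 = 551.36.
∂Q_1/∂P_2 = -5.3.
ε = (∂Q_1/∂P_2)(P_2/Q_1) = -5.3 × (38.8/551.36) ≈ -0.37.
Since ε < 0, hamburgers and french fries are complements.

-0.37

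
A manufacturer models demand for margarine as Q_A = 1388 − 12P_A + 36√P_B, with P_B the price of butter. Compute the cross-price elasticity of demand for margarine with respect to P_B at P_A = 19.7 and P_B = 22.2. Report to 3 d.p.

At P_A = 19.7 and P_B = 22.2: Q_A = 1321.221.
∂Q_A/∂P_B = 36/(2√P_B) = 36/(2√22.2) = 3.8203.
ε = (∂Q_A/∂P_B)(P_B/Q_A) = 3.8203 × (22.2/1321.221) ≈ 0.064.
ε > 0: substitutes.

0.064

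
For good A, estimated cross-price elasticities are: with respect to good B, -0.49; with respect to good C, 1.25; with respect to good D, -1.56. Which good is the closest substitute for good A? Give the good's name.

Substitutes have ε > 0. Among the positive values, 1.25 (good C) is largest.

good C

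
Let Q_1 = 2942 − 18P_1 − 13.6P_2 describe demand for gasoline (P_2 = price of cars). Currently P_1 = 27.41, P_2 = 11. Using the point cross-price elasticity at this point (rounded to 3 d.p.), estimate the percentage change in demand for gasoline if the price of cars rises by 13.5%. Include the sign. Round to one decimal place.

At P_1 = 27.41, P_2 = 11: Q_1 = 2299.02.
∂Q_1/∂P_2 = -13.6.
ε = (∂Q_1/∂P_2)(P_2/Q_1) = -13.6000 × 11/2299.02 ≈ -0.065.
%ΔQ_1 ≈ ε × %ΔP_2 = -0.065 × (13.5%) = -0.9%.

-0.9%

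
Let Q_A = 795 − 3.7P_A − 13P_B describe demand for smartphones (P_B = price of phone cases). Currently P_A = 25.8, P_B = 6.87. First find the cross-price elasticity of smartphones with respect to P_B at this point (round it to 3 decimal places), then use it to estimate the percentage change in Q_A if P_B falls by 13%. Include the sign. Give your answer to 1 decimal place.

1.9%

At P_A = 25.8, P_B = 6.87: Q_A = 610.23.
∂Q_A/∂P_B = -13.
ε = (∂Q_A/∂P_B)(P_B/Q_A) = -13.0000 × 6.87/610.23 ≈ -0.146.
%ΔQ_A ≈ ε × %ΔP_B = -0.146 × (-13%) = 1.9%.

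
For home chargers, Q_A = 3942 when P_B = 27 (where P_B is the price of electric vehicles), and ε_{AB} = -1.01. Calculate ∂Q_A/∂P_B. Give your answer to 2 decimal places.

ε = (∂Q_A/∂P_B)·(P_B/Q_A) ⇒ ∂Q_A/∂P_B = ε·Q_A/P_B = -1.01 × 3942/27 ≈ -147.46.

-147.46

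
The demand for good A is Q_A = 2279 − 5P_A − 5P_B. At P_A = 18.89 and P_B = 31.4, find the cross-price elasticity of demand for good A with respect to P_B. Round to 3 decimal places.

-0.077

At P_A = 18.89 and P_B = 31.4: Q_A = 2027.55.
∂Q_A/∂P_B = -5.
ε = (∂Q_A/∂P_B)(P_B/Q_A) = -5 × (31.4/2027.55) ≈ -0.077.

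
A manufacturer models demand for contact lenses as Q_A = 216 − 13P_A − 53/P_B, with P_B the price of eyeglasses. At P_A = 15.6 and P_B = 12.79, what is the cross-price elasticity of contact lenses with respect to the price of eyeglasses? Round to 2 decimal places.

0.46

At P_A = 15.6 and P_B = 12.79: Q_A = 9.056.
∂Q_A/∂P_B = 53/P_B² = 0.3240.
ε = (∂Q_A/∂P_B)(P_B/Q_A) = 0.3240 × (12.79/9.056) ≈ 0.46.
ε > 0: substitutes.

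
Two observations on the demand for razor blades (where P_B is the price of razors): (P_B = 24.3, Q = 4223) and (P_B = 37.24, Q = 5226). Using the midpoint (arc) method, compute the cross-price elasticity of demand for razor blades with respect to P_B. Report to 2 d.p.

0.50

ΔQ_A = 5226 − 4223 = 1003; ΔP_B = 37.24 − 24.3 = 12.94.
Midpoints: Q̄_A = 4724.5, P̄_B = 30.77.
ε = (ΔQ_A/Q̄_A)/(ΔP_B/P̄_B) = (1003/4724.5)/(12.94/30.77) ≈ 0.50.
ε > 0: razor blades and razors are substitutes.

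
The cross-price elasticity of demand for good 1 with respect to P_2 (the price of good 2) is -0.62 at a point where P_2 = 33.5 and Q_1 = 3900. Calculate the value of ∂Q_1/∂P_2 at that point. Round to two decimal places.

ε = (∂Q_1/∂P_2)·(P_2/Q_1) ⇒ ∂Q_1/∂P_2 = ε·Q_1/P_2 = -0.62 × 3900/33.5 ≈ -72.18.

-72.18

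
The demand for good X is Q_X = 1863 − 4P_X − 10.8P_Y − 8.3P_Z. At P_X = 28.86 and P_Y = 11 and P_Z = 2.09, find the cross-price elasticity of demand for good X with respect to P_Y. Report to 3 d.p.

At P_X = 28.86 and P_Y = 11 and P_Z = 2.09: Q_X = 1611.413.
∂Q_X/∂P_Y = -10.8.
ε = (∂Q_X/∂P_Y)(P_Y/Q_X) = -10.8 × (11/1611.413) ≈ -0.074.
Since ε < 0, good X and good Y are complements.

-0.074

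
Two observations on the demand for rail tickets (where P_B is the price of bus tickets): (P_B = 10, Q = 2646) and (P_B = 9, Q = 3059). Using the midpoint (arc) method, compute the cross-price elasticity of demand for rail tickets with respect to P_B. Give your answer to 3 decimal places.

-1.375

ΔQ_A = 3059 − 2646 = 413; ΔP_B = 9 − 10 = -1.
Midpoints: Q̄_A = 2852.5, P̄_B = 9.50.
ε = (ΔQ_A/Q̄_A)/(ΔP_B/P̄_B) = (413/2852.5)/(-1/9.50) ≈ -1.375.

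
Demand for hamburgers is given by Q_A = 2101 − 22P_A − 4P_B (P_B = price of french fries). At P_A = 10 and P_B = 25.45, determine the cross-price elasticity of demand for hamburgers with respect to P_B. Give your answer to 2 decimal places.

-0.06

At P_A = 10 and P_B = 25.45: Q_A = 1779.2.
∂Q_A/∂P_B = -4.
ε = (∂Q_A/∂P_B)(P_B/Q_A) = -4 × (25.45/1779.2) ≈ -0.06.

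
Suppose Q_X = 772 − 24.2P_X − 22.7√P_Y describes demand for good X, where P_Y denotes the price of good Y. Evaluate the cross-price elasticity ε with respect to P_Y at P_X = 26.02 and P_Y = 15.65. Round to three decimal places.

-0.855

At P_X = 26.02 and P_Y = 15.65: Q_X = 52.515.
∂Q_X/∂P_Y = -22.7/(2√P_Y) = -22.7/(2√15.65) = -2.8691.
ε = (∂Q_X/∂P_Y)(P_Y/Q_X) = -2.8691 × (15.65/52.515) ≈ -0.855.
ε < 0: complements.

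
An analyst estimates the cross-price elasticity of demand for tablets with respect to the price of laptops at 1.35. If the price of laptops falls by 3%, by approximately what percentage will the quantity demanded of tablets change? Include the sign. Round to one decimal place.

-4.1%

%ΔQ ≈ ε × %ΔP of laptops = 1.35 × (-3%) = -4.1%.
Demand for tablets falls by about 4.1%.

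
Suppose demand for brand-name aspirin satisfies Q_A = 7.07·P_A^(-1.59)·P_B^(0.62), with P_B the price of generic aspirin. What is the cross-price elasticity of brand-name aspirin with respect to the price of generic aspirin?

In a log-linear (constant-elasticity) demand function, the coefficient on the exponent of P_B is the cross-price elasticity.
ε = 0.62. Positive, so brand-name aspirin and generic aspirin are substitutes.

0.62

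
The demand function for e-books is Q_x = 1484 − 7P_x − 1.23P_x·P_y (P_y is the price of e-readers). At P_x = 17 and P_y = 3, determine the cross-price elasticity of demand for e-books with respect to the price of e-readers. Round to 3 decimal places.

At P_x = 17 and P_y = 3: Q_x = 1302.27.
∂Q_x/∂P_y = -1.23P_x = -1.23(17) = -20.9100.
ε = (∂Q_x/∂P_y)(P_y/Q_x) = -20.9100 × (3/1302.27) ≈ -0.048.
ε < 0: complements.

-0.048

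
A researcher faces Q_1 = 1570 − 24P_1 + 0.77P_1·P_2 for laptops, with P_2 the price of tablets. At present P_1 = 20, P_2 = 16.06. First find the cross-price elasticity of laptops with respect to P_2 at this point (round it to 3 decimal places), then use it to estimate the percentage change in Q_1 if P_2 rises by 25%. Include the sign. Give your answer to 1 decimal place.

At P_1 = 20, P_2 = 16.06: Q_1 = 1337.324.
∂Q_1/∂P_2 = 0.77P_1 = 15.4000.
ε = (∂Q_1/∂P_2)(P_2/Q_1) = 15.4000 × 16.06/1337.324 ≈ 0.185.
%ΔQ_1 ≈ ε × %ΔP_2 = 0.185 × (25%) = 4.6%.

4.6%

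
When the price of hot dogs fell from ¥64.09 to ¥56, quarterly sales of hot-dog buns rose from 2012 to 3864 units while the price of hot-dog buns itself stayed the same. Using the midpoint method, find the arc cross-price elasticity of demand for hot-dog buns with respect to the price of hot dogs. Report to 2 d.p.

ΔQ_A = 3864 − 2012 = 1852; ΔP_B = 56 − 64.09 = -8.09.
Midpoints: Q̄_A = 2938.0, P̄_B = 60.05.
ε = (ΔQ_A/Q̄_A)/(ΔP_B/P̄_B) = (1852/2938.0)/(-8.09/60.05) ≈ -4.68.
ε < 0: hot-dog buns and hot dogs are complements.

-4.68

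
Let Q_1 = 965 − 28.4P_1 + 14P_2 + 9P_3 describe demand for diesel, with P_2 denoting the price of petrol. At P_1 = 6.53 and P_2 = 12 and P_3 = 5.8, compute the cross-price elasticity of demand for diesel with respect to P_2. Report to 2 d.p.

0.17

At P_1 = 6.53 and P_2 = 12 and P_3 = 5.8: Q_1 = 999.748.
∂Q_1/∂P_2 = 14.
ε = (∂Q_1/∂P_2)(P_2/Q_1) = 14 × (12/999.748) ≈ 0.17.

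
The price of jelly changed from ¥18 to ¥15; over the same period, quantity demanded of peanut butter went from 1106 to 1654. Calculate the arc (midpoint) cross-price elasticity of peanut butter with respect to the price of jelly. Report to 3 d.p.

-2.184

ΔQ_A = 1654 − 1106 = 548; ΔP_B = 15 − 18 = -3.
Midpoints: Q̄_A = 1380.0, P̄_B = 16.50.
ε = (ΔQ_A/Q̄_A)/(ΔP_B/P̄_B) = (548/1380.0)/(-3/16.50) ≈ -2.184.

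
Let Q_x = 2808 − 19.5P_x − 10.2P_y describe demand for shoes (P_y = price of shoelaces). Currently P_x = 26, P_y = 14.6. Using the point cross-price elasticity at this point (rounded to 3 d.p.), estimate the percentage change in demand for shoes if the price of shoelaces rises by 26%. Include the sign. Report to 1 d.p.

-1.8%

At P_x = 26, P_y = 14.6: Q_x = 2152.08.
∂Q_x/∂P_y = -10.2.
ε = (∂Q_x/∂P_y)(P_y/Q_x) = -10.2000 × 14.6/2152.08 ≈ -0.069.
%ΔQ_x ≈ ε × %ΔP_y = -0.069 × (26%) = -1.8%.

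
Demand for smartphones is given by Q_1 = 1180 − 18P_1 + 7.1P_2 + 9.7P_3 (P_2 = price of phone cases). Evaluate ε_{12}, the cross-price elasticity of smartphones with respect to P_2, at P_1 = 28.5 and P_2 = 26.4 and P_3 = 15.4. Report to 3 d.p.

At P_1 = 28.5 and P_2 = 26.4 and P_3 = 15.4: Q_1 = 1003.82.
∂Q_1/∂P_2 = 7.1.
ε = (∂Q_1/∂P_2)(P_2/Q_1) = 7.1 × (26.4/1003.82) ≈ 0.187.
Since ε > 0, smartphones and phone cases are substitutes.

0.187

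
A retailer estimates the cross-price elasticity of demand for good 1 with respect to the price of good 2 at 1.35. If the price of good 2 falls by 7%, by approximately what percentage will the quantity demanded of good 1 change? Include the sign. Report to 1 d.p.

-9.5%

%ΔQ ≈ ε × %ΔP of good 2 = 1.35 × (-7%) = -9.5%.
Demand for good 1 falls by about 9.5%.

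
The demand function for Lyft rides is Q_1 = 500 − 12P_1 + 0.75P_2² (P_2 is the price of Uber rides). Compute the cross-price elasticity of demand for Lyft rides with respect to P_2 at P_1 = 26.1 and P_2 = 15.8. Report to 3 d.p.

At P_1 = 26.1 and P_2 = 15.8: Q_1 = 374.03.
∂Q_1/∂P_2 = 1.5P_2 = 1.5(15.8) = 23.7000.
ε = (∂Q_1/∂P_2)(P_2/Q_1) = 23.7000 × (15.8/374.03) ≈ 1.001.

1.001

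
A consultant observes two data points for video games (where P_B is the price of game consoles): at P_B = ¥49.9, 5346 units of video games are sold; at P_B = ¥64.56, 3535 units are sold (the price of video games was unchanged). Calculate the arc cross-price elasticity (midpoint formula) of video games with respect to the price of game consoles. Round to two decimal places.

ΔQ_A = 3535 − 5346 = -1811; ΔP_B = 64.56 − 49.9 = 14.66.
Midpoints: Q̄_A = 4440.5, P̄_B = 57.23.
ε = (ΔQ_A/Q̄_A)/(ΔP_B/P̄_B) = (-1811/4440.5)/(14.66/57.23) ≈ -1.59.
ε < 0: video games and game consoles are complements.

-1.59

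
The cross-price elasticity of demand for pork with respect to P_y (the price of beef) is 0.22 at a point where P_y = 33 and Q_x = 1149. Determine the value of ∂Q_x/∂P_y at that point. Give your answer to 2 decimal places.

ε = (∂Q_x/∂P_y)·(P_y/Q_x) ⇒ ∂Q_x/∂P_y = ε·Q_x/P_y = 0.22 × 1149/33 ≈ 7.66.

7.66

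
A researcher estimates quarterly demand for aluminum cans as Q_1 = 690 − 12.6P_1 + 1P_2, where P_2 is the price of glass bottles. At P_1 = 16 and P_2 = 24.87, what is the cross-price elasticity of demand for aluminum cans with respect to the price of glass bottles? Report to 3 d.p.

At P_1 = 16 and P_2 = 24.87: Q_1 = 513.27.
∂Q_1/∂P_2 = 1.
ε = (∂Q_1/∂P_2)(P_2/Q_1) = 1 × (24.87/513.27) ≈ 0.048.

0.048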